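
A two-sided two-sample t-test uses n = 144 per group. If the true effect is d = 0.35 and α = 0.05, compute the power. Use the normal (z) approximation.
Power ≈ 0.84

Power calculation (two-sample t-test, normal approximation):
z_β = d · √(n/2) - z_{α/2}
z_β = 0.35 · √(144/2) - 1.960
z_β = 0.35 · 8.485 - 1.960
z_β = 1.010

Power = Φ(z_β) = Φ(1.010) ≈ 0.844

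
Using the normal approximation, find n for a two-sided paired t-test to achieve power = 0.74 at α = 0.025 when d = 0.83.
n = 13 pairs

Sample size formula (paired t-test, normal approximation):
n = ((z_{α/2} + z_β) / d)²

z_{α/2} = 2.241 (for α = 0.025, two-sided)
z_β = 0.643 (for power = 0.74)
d = 0.83

n = ((2.241 + 0.643) / 0.83)²
n = (3.475)²
n ≈ 12.08
Round up to the next whole number: n = 13 pairs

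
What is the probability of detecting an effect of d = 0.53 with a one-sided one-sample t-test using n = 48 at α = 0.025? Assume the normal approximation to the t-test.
Power ≈ 0.96

Power calculation (one-sample t-test, normal approximation):
z_β = d · √n - z_α
z_β = 0.53 · √48 - 1.960
z_β = 0.53 · 6.928 - 1.960
z_β = 1.712

Power = Φ(z_β) = Φ(1.712) ≈ 0.957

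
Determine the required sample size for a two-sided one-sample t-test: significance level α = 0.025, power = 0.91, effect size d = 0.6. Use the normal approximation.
n = 36

Sample size formula (one-sample t-test, normal approximation):
n = ((z_{α/2} + z_β) / d)²

z_{α/2} = 2.241 (for α = 0.025, two-sided)
z_β = 1.341 (for power = 0.91)
d = 0.6

n = ((2.241 + 1.341) / 0.6)²
n = (5.970)²
n ≈ 35.64
Round up to the next whole number: n = 36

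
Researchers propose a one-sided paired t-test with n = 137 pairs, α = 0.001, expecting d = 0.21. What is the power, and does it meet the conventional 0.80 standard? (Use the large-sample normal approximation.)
Power ≈ 0.26; the study is underpowered (power < 0.80)

Power calculation (paired t-test, normal approximation):
z_β = d · √n - z_α
z_β = 0.21 · √137 - 3.090
z_β = 0.21 · 11.705 - 3.090
z_β = -0.632

Power = Φ(z_β) = Φ(-0.632) ≈ 0.264

Effect size d = 0.21 is small by Cohen's convention (0.2/0.5/0.8).

Threshold: power ≥ 0.80 is conventionally adequate.
Power ≈ 0.26 → the study is underpowered (power < 0.80).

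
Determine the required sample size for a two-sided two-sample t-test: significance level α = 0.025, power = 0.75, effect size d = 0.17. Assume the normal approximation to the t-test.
n = 589 per group

Sample size formula (two-sample t-test, normal approximation):
n = 2 · ((z_{α/2} + z_β) / d)²

z_{α/2} = 2.241 (for α = 0.025, two-sided)
z_β = 0.674 (for power = 0.75)
d = 0.17

n = 2 · ((2.241 + 0.674) / 0.17)²
n = 2 · (17.147)²
n ≈ 588.04
Round up to the next whole number: n = 589 per group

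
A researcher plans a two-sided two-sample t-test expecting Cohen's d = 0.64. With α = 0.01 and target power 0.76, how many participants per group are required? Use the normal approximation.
n = 53 per group

Sample size formula (two-sample t-test, normal approximation):
n = 2 · ((z_{α/2} + z_β) / d)²

z_{α/2} = 2.576 (for α = 0.01, two-sided)
z_β = 0.706 (for power = 0.76)
d = 0.64

n = 2 · ((2.576 + 0.706) / 0.64)²
n = 2 · (5.128)²
n ≈ 52.59
Round up to the next whole number: n = 53 per group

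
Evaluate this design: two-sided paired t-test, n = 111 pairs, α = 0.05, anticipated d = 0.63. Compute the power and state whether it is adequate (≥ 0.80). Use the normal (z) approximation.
Power ≈ 1.00; the study is adequately powered (power ≥ 0.80)

Power calculation (paired t-test, normal approximation):
z_β = d · √n - z_{α/2}
z_β = 0.63 · √111 - 1.960
z_β = 0.63 · 10.536 - 1.960
z_β = 4.677

Power = Φ(z_β) = Φ(4.677) ≈ 1.000

Effect size d = 0.63 is medium by Cohen's convention (0.2/0.5/0.8).

Threshold: power ≥ 0.80 is conventionally adequate.
Power ≈ 1.00 → the study is adequately powered (power ≥ 0.80).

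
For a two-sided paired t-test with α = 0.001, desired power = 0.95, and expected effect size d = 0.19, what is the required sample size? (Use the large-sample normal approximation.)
n = 675 pairs

Sample size formula (paired t-test, normal approximation):
n = ((z_{α/2} + z_β) / d)²

z_{α/2} = 3.291 (for α = 0.001, two-sided)
z_β = 1.645 (for power = 0.95)
d = 0.19

n = ((3.291 + 1.645) / 0.19)²
n = (25.979)²
n ≈ 674.91
Round up to the next whole number: n = 675 pairs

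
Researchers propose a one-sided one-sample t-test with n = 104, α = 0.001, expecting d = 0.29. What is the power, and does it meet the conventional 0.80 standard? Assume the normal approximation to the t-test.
Power ≈ 0.45; the study is underpowered (power < 0.80)

Power calculation (one-sample t-test, normal approximation):
z_β = d · √n - z_α
z_β = 0.29 · √104 - 3.090
z_β = 0.29 · 10.198 - 3.090
z_β = -0.133

Power = Φ(z_β) = Φ(-0.133) ≈ 0.447

Effect size d = 0.29 is small by Cohen's convention (0.2/0.5/0.8).

Threshold: power ≥ 0.80 is conventionally adequate.
Power ≈ 0.45 → the study is underpowered (power < 0.80).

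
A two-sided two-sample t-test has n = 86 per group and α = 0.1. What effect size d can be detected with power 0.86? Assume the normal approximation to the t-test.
d ≈ 0.42

Minimum detectable effect (two-sample t-test, normal approximation):
d = (z_{α/2} + z_β) / √(n/2)
d = (1.645 + 1.080) / √(86/2)
d = 2.725 / 6.557
d ≈ 0.42

By Cohen's convention (0.2 small / 0.5 medium / 0.8 large): small effect.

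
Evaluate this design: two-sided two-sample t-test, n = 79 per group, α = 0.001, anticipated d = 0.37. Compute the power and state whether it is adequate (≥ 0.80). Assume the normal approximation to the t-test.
Power ≈ 0.17; the study is underpowered (power < 0.80)

Power calculation (two-sample t-test, normal approximation):
z_β = d · √(n/2) - z_{α/2}
z_β = 0.37 · √(79/2) - 3.291
z_β = 0.37 · 6.285 - 3.291
z_β = -0.965

Power = Φ(z_β) = Φ(-0.965) ≈ 0.167

Effect size d = 0.37 is small by Cohen's convention (0.2/0.5/0.8).

Threshold: power ≥ 0.80 is conventionally adequate.
Power ≈ 0.17 → the study is underpowered (power < 0.80).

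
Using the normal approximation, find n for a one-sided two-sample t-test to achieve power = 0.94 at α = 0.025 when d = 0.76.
n = 43 per group

Sample size formula (two-sample t-test, normal approximation):
n = 2 · ((z_α + z_β) / d)²

z_α = 1.960 (for α = 0.025, one-sided)
z_β = 1.555 (for power = 0.94)
d = 0.76

n = 2 · ((1.960 + 1.555) / 0.76)²
n = 2 · (4.625)²
n ≈ 42.78
Round up to the next whole number: n = 43 per group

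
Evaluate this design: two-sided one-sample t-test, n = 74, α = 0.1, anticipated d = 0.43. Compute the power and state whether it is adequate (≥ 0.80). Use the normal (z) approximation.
Power ≈ 0.98; the study is adequately powered (power ≥ 0.80)

Power calculation (one-sample t-test, normal approximation):
z_β = d · √n - z_{α/2}
z_β = 0.43 · √74 - 1.645
z_β = 0.43 · 8.602 - 1.645
z_β = 2.054

Power = Φ(z_β) = Φ(2.054) ≈ 0.980

Effect size d = 0.43 is small by Cohen's convention (0.2/0.5/0.8).

Threshold: power ≥ 0.80 is conventionally adequate.
Power ≈ 0.98 → the study is adequately powered (power ≥ 0.80).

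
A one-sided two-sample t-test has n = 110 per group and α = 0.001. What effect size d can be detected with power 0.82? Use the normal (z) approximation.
d ≈ 0.54

Minimum detectable effect (two-sample t-test, normal approximation):
d = (z_α + z_β) / √(n/2)
d = (3.090 + 0.915) / √(110/2)
d = 4.006 / 7.416
d ≈ 0.54

By Cohen's convention (0.2 small / 0.5 medium / 0.8 large): medium effect.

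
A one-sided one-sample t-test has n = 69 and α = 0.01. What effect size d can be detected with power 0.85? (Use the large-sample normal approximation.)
d ≈ 0.40

Minimum detectable effect (one-sample t-test, normal approximation):
d = (z_α + z_β) / √n
d = (2.326 + 1.036) / √69
d = 3.363 / 8.307
d ≈ 0.40

By Cohen's convention (0.2 small / 0.5 medium / 0.8 large): small effect.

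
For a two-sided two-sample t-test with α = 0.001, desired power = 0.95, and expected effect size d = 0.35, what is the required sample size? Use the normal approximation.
n = 398 per group

Sample size formula (two-sample t-test, normal approximation):
n = 2 · ((z_{α/2} + z_β) / d)²

z_{α/2} = 3.291 (for α = 0.001, two-sided)
z_β = 1.645 (for power = 0.95)
d = 0.35

n = 2 · ((3.291 + 1.645) / 0.35)²
n = 2 · (14.103)²
n ≈ 397.79
Round up to the next whole number: n = 398 per group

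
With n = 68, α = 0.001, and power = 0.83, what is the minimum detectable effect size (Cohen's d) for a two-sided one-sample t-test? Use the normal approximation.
d ≈ 0.51

Minimum detectable effect (one-sample t-test, normal approximation):
d = (z_{α/2} + z_β) / √n
d = (3.291 + 0.954) / √68
d = 4.245 / 8.246
d ≈ 0.51

By Cohen's convention (0.2 small / 0.5 medium / 0.8 large): medium effect.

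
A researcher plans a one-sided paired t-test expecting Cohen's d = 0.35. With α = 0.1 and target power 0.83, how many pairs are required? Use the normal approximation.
n = 41 pairs

Sample size formula (paired t-test, normal approximation):
n = ((z_α + z_β) / d)²

z_α = 1.282 (for α = 0.1, one-sided)
z_β = 0.954 (for power = 0.83)
d = 0.35

n = ((1.282 + 0.954) / 0.35)²
n = (6.389)²
n ≈ 40.82
Round up to the next whole number: n = 41 pairs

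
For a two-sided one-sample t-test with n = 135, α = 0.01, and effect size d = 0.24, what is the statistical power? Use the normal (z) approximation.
Power ≈ 0.58

Power calculation (one-sample t-test, normal approximation):
z_β = d · √n - z_{α/2}
z_β = 0.24 · √135 - 2.576
z_β = 0.24 · 11.619 - 2.576
z_β = 0.213

Power = Φ(z_β) = Φ(0.213) ≈ 0.584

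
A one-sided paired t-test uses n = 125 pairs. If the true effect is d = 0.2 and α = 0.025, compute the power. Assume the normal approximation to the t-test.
Power ≈ 0.61

Power calculation (paired t-test, normal approximation):
z_β = d · √n - z_α
z_β = 0.2 · √125 - 1.960
z_β = 0.2 · 11.180 - 1.960
z_β = 0.276

Power = Φ(z_β) = Φ(0.276) ≈ 0.609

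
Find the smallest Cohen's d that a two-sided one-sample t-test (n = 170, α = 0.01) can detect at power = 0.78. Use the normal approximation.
d ≈ 0.26

Minimum detectable effect (one-sample t-test, normal approximation):
d = (z_{α/2} + z_β) / √n
d = (2.576 + 0.772) / √170
d = 3.348 / 13.038
d ≈ 0.26

By Cohen's convention (0.2 small / 0.5 medium / 0.8 large): small effect.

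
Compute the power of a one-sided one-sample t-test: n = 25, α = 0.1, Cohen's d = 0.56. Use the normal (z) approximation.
Power ≈ 0.94

Power calculation (one-sample t-test, normal approximation):
z_β = d · √n - z_α
z_β = 0.56 · √25 - 1.282
z_β = 0.56 · 5.000 - 1.282
z_β = 1.518

Power = Φ(z_β) = Φ(1.518) ≈ 0.936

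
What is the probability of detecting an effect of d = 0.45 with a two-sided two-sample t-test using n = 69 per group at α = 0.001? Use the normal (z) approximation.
Power ≈ 0.26

Power calculation (two-sample t-test, normal approximation):
z_β = d · √(n/2) - z_{α/2}
z_β = 0.45 · √(69/2) - 3.291
z_β = 0.45 · 5.874 - 3.291
z_β = -0.647

Power = Φ(z_β) = Φ(-0.647) ≈ 0.259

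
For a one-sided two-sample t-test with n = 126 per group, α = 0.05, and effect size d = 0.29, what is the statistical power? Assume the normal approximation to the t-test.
Power ≈ 0.74

Power calculation (two-sample t-test, normal approximation):
z_β = d · √(n/2) - z_α
z_β = 0.29 · √(126/2) - 1.645
z_β = 0.29 · 7.937 - 1.645
z_β = 0.657

Power = Φ(z_β) = Φ(0.657) ≈ 0.744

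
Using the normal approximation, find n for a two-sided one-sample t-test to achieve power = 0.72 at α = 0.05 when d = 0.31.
n = 68

Sample size formula (one-sample t-test, normal approximation):
n = ((z_{α/2} + z_β) / d)²

z_{α/2} = 1.960 (for α = 0.05, two-sided)
z_β = 0.583 (for power = 0.72)
d = 0.31

n = ((1.960 + 0.583) / 0.31)²
n = (8.203)²
n ≈ 67.29
Round up to the next whole number: n = 68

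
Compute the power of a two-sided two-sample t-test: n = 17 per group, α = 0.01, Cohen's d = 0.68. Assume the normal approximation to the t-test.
Power ≈ 0.28

Power calculation (two-sample t-test, normal approximation):
z_β = d · √(n/2) - z_{α/2}
z_β = 0.68 · √(17/2) - 2.576
z_β = 0.68 · 2.915 - 2.576
z_β = -0.593

Power = Φ(z_β) = Φ(-0.593) ≈ 0.276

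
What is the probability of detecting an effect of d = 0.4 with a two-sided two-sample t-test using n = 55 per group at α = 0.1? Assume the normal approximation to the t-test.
Power ≈ 0.67

Power calculation (two-sample t-test, normal approximation):
z_β = d · √(n/2) - z_{α/2}
z_β = 0.4 · √(55/2) - 1.645
z_β = 0.4 · 5.244 - 1.645
z_β = 0.453

Power = Φ(z_β) = Φ(0.453) ≈ 0.675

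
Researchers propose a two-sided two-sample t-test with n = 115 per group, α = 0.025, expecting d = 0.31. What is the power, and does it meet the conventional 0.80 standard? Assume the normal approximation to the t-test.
Power ≈ 0.54; the study is underpowered (power < 0.80)

Power calculation (two-sample t-test, normal approximation):
z_β = d · √(n/2) - z_{α/2}
z_β = 0.31 · √(115/2) - 2.241
z_β = 0.31 · 7.583 - 2.241
z_β = 0.109

Power = Φ(z_β) = Φ(0.109) ≈ 0.544

Effect size d = 0.31 is small by Cohen's convention (0.2/0.5/0.8).

Threshold: power ≥ 0.80 is conventionally adequate.
Power ≈ 0.54 → the study is underpowered (power < 0.80).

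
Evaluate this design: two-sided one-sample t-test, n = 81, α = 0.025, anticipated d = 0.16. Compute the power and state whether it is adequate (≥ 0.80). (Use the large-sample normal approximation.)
Power ≈ 0.21; the study is underpowered (power < 0.80)

Power calculation (one-sample t-test, normal approximation):
z_β = d · √n - z_{α/2}
z_β = 0.16 · √81 - 2.241
z_β = 0.16 · 9.000 - 2.241
z_β = -0.801

Power = Φ(z_β) = Φ(-0.801) ≈ 0.211

Effect size d = 0.16 is very small by Cohen's convention (0.2/0.5/0.8).

Threshold: power ≥ 0.80 is conventionally adequate.
Power ≈ 0.21 → the study is underpowered (power < 0.80).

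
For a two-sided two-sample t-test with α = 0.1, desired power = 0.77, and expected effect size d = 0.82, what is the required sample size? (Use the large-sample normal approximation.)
n = 17 per group

Sample size formula (two-sample t-test, normal approximation):
n = 2 · ((z_{α/2} + z_β) / d)²

z_{α/2} = 1.645 (for α = 0.1, two-sided)
z_β = 0.739 (for power = 0.77)
d = 0.82

n = 2 · ((1.645 + 0.739) / 0.82)²
n = 2 · (2.907)²
n ≈ 16.90
Round up to the next whole number: n = 17 per group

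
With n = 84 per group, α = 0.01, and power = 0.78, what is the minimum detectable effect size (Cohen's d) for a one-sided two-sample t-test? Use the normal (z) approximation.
d ≈ 0.48

Minimum detectable effect (two-sample t-test, normal approximation):
d = (z_α + z_β) / √(n/2)
d = (2.326 + 0.772) / √(84/2)
d = 3.099 / 6.481
d ≈ 0.48

By Cohen's convention (0.2 small / 0.5 medium / 0.8 large): small effect.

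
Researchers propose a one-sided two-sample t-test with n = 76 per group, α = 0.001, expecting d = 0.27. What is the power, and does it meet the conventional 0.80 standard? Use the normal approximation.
Power ≈ 0.08; the study is underpowered (power < 0.80)

Power calculation (two-sample t-test, normal approximation):
z_β = d · √(n/2) - z_α
z_β = 0.27 · √(76/2) - 3.090
z_β = 0.27 · 6.164 - 3.090
z_β = -1.426

Power = Φ(z_β) = Φ(-1.426) ≈ 0.077

Effect size d = 0.27 is small by Cohen's convention (0.2/0.5/0.8).

Threshold: power ≥ 0.80 is conventionally adequate.
Power ≈ 0.08 → the study is underpowered (power < 0.80).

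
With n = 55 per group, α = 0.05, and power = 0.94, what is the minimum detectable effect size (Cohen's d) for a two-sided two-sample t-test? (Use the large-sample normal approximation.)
d ≈ 0.67

Minimum detectable effect (two-sample t-test, normal approximation):
d = (z_{α/2} + z_β) / √(n/2)
d = (1.960 + 1.555) / √(55/2)
d = 3.515 / 5.244
d ≈ 0.67

By Cohen's convention (0.2 small / 0.5 medium / 0.8 large): medium effect.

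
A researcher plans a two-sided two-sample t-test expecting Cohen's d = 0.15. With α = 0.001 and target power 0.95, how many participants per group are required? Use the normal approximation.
n = 2166 per group

Sample size formula (two-sample t-test, normal approximation):
n = 2 · ((z_{α/2} + z_β) / d)²

z_{α/2} = 3.291 (for α = 0.001, two-sided)
z_β = 1.645 (for power = 0.95)
d = 0.15

n = 2 · ((3.291 + 1.645) / 0.15)²
n = 2 · (32.907)²
n ≈ 2165.74
Round up to the next whole number: n = 2166 per group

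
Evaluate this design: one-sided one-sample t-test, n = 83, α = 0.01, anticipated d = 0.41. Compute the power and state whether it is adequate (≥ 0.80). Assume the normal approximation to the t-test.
Power ≈ 0.92; the study is adequately powered (power ≥ 0.80)

Power calculation (one-sample t-test, normal approximation):
z_β = d · √n - z_α
z_β = 0.41 · √83 - 2.326
z_β = 0.41 · 9.110 - 2.326
z_β = 1.409

Power = Φ(z_β) = Φ(1.409) ≈ 0.921

Effect size d = 0.41 is small by Cohen's convention (0.2/0.5/0.8).

Threshold: power ≥ 0.80 is conventionally adequate.
Power ≈ 0.92 → the study is adequately powered (power ≥ 0.80).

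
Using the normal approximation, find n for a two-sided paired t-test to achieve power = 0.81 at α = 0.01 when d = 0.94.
n = 14 pairs

Sample size formula (paired t-test, normal approximation):
n = ((z_{α/2} + z_β) / d)²

z_{α/2} = 2.576 (for α = 0.01, two-sided)
z_β = 0.878 (for power = 0.81)
d = 0.94

n = ((2.576 + 0.878) / 0.94)²
n = (3.674)²
n ≈ 13.50
Round up to the next whole number: n = 14 pairs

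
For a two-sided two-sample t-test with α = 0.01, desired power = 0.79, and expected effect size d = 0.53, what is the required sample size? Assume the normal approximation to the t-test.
n = 82 per group

Sample size formula (two-sample t-test, normal approximation):
n = 2 · ((z_{α/2} + z_β) / d)²

z_{α/2} = 2.576 (for α = 0.01, two-sided)
z_β = 0.806 (for power = 0.79)
d = 0.53

n = 2 · ((2.576 + 0.806) / 0.53)²
n = 2 · (6.381)²
n ≈ 81.43
Round up to the next whole number: n = 82 per group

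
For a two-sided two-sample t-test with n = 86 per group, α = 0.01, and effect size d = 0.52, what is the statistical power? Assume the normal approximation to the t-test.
Power ≈ 0.80

Power calculation (two-sample t-test, normal approximation):
z_β = d · √(n/2) - z_{α/2}
z_β = 0.52 · √(86/2) - 2.576
z_β = 0.52 · 6.557 - 2.576
z_β = 0.834

Power = Φ(z_β) = Φ(0.834) ≈ 0.798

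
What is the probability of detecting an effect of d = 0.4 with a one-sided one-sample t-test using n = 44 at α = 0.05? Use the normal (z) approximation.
Power ≈ 0.84

Power calculation (one-sample t-test, normal approximation):
z_β = d · √n - z_α
z_β = 0.4 · √44 - 1.645
z_β = 0.4 · 6.633 - 1.645
z_β = 1.008

Power = Φ(z_β) = Φ(1.008) ≈ 0.843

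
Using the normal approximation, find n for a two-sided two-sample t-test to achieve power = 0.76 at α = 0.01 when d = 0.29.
n = 257 per group

Sample size formula (two-sample t-test, normal approximation):
n = 2 · ((z_{α/2} + z_β) / d)²

z_{α/2} = 2.576 (for α = 0.01, two-sided)
z_β = 0.706 (for power = 0.76)
d = 0.29

n = 2 · ((2.576 + 0.706) / 0.29)²
n = 2 · (11.317)²
n ≈ 256.15
Round up to the next whole number: n = 257 per group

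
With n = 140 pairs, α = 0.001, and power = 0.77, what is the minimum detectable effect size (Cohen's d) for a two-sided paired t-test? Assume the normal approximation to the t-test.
d ≈ 0.34

Minimum detectable effect (paired t-test, normal approximation):
d = (z_{α/2} + z_β) / √n
d = (3.291 + 0.739) / √140
d = 4.029 / 11.832
d ≈ 0.34

By Cohen's convention (0.2 small / 0.5 medium / 0.8 large): small effect.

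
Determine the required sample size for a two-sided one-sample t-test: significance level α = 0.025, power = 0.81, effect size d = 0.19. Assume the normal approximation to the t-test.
n = 270

Sample size formula (one-sample t-test, normal approximation):
n = ((z_{α/2} + z_β) / d)²

z_{α/2} = 2.241 (for α = 0.025, two-sided)
z_β = 0.878 (for power = 0.81)
d = 0.19

n = ((2.241 + 0.878) / 0.19)²
n = (16.416)²
n ≈ 269.49
Round up to the next whole number: n = 270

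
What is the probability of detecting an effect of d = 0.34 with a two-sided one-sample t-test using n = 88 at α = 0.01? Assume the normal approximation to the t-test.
Power ≈ 0.73

Power calculation (one-sample t-test, normal approximation):
z_β = d · √n - z_{α/2}
z_β = 0.34 · √88 - 2.576
z_β = 0.34 · 9.381 - 2.576
z_β = 0.614

Power = Φ(z_β) = Φ(0.614) ≈ 0.730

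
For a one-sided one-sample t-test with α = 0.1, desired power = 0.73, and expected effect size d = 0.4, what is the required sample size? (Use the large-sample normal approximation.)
n = 23

Sample size formula (one-sample t-test, normal approximation):
n = ((z_α + z_β) / d)²

z_α = 1.282 (for α = 0.1, one-sided)
z_β = 0.613 (for power = 0.73)
d = 0.4

n = ((1.282 + 0.613) / 0.4)²
n = (4.738)²
n ≈ 22.45
Round up to the next whole number: n = 23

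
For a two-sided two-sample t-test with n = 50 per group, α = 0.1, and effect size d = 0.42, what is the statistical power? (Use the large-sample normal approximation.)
Power ≈ 0.68

Power calculation (two-sample t-test, normal approximation):
z_β = d · √(n/2) - z_{α/2}
z_β = 0.42 · √(50/2) - 1.645
z_β = 0.42 · 5.000 - 1.645
z_β = 0.455

Power = Φ(z_β) = Φ(0.455) ≈ 0.675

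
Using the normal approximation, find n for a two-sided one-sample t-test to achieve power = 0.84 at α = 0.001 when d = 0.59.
n = 53

Sample size formula (one-sample t-test, normal approximation):
n = ((z_{α/2} + z_β) / d)²

z_{α/2} = 3.291 (for α = 0.001, two-sided)
z_β = 0.994 (for power = 0.84)
d = 0.59

n = ((3.291 + 0.994) / 0.59)²
n = (7.263)²
n ≈ 52.75
Round up to the next whole number: n = 53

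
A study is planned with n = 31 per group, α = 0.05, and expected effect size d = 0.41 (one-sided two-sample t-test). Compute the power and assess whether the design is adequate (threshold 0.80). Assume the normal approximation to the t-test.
Power ≈ 0.49; the study is underpowered (power < 0.80)

Power calculation (two-sample t-test, normal approximation):
z_β = d · √(n/2) - z_α
z_β = 0.41 · √(31/2) - 1.645
z_β = 0.41 · 3.937 - 1.645
z_β = -0.031

Power = Φ(z_β) = Φ(-0.031) ≈ 0.488

Effect size d = 0.41 is small by Cohen's convention (0.2/0.5/0.8).

Threshold: power ≥ 0.80 is conventionally adequate.
Power ≈ 0.49 → the study is underpowered (power < 0.80).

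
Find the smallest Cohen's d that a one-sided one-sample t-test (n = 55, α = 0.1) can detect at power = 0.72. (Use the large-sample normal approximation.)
d ≈ 0.25

Minimum detectable effect (one-sample t-test, normal approximation):
d = (z_α + z_β) / √n
d = (1.282 + 0.583) / √55
d = 1.864 / 7.416
d ≈ 0.25

By Cohen's convention (0.2 small / 0.5 medium / 0.8 large): small effect.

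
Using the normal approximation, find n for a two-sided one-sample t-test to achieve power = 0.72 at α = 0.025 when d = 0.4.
n = 50

Sample size formula (one-sample t-test, normal approximation):
n = ((z_{α/2} + z_β) / d)²

z_{α/2} = 2.241 (for α = 0.025, two-sided)
z_β = 0.583 (for power = 0.72)
d = 0.4

n = ((2.241 + 0.583) / 0.4)²
n = (7.060)²
n ≈ 49.84
Round up to the next whole number: n = 50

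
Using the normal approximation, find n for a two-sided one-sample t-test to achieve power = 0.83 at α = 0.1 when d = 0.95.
n = 8

Sample size formula (one-sample t-test, normal approximation):
n = ((z_{α/2} + z_β) / d)²

z_{α/2} = 1.645 (for α = 0.1, two-sided)
z_β = 0.954 (for power = 0.83)
d = 0.95

n = ((1.645 + 0.954) / 0.95)²
n = (2.736)²
n ≈ 7.49
Round up to the next whole number: n = 8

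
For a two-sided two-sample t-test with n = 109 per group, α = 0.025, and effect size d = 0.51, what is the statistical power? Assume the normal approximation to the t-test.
Power ≈ 0.94

Power calculation (two-sample t-test, normal approximation):
z_β = d · √(n/2) - z_{α/2}
z_β = 0.51 · √(109/2) - 2.241
z_β = 0.51 · 7.382 - 2.241
z_β = 1.524

Power = Φ(z_β) = Φ(1.524) ≈ 0.936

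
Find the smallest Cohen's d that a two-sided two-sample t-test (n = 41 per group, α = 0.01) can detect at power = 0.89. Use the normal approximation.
d ≈ 0.84

Minimum detectable effect (two-sample t-test, normal approximation):
d = (z_{α/2} + z_β) / √(n/2)
d = (2.576 + 1.227) / √(41/2)
d = 3.802 / 4.528
d ≈ 0.84

By Cohen's convention (0.2 small / 0.5 medium / 0.8 large): large effect.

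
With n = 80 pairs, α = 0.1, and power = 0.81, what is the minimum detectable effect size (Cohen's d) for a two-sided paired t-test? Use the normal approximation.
d ≈ 0.28

Minimum detectable effect (paired t-test, normal approximation):
d = (z_{α/2} + z_β) / √n
d = (1.645 + 0.878) / √80
d = 2.523 / 8.944
d ≈ 0.28

By Cohen's convention (0.2 small / 0.5 medium / 0.8 large): small effect.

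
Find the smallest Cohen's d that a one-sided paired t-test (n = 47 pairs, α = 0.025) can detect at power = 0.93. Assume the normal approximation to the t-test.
d ≈ 0.50

Minimum detectable effect (paired t-test, normal approximation):
d = (z_α + z_β) / √n
d = (1.960 + 1.476) / √47
d = 3.436 / 6.856
d ≈ 0.50

By Cohen's convention (0.2 small / 0.5 medium / 0.8 large): medium effect.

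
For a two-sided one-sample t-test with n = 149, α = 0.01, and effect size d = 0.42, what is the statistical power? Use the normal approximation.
Power ≈ 0.99

Power calculation (one-sample t-test, normal approximation):
z_β = d · √n - z_{α/2}
z_β = 0.42 · √149 - 2.576
z_β = 0.42 · 12.207 - 2.576
z_β = 2.551

Power = Φ(z_β) = Φ(2.551) ≈ 0.995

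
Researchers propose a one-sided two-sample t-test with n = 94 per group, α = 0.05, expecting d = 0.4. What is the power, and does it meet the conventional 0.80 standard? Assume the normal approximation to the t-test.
Power ≈ 0.86; the study is adequately powered (power ≥ 0.80)

Power calculation (two-sample t-test, normal approximation):
z_β = d · √(n/2) - z_α
z_β = 0.4 · √(94/2) - 1.645
z_β = 0.4 · 6.856 - 1.645
z_β = 1.097

Power = Φ(z_β) = Φ(1.097) ≈ 0.864

Effect size d = 0.4 is small by Cohen's convention (0.2/0.5/0.8).

Threshold: power ≥ 0.80 is conventionally adequate.
Power ≈ 0.86 → the study is adequately powered (power ≥ 0.80).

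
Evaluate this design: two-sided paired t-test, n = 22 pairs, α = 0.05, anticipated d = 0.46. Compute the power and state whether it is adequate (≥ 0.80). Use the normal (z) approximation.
Power ≈ 0.58; the study is underpowered (power < 0.80)

Power calculation (paired t-test, normal approximation):
z_β = d · √n - z_{α/2}
z_β = 0.46 · √22 - 1.960
z_β = 0.46 · 4.690 - 1.960
z_β = 0.198

Power = Φ(z_β) = Φ(0.198) ≈ 0.578

Effect size d = 0.46 is small by Cohen's convention (0.2/0.5/0.8).

Threshold: power ≥ 0.80 is conventionally adequate.
Power ≈ 0.58 → the study is underpowered (power < 0.80).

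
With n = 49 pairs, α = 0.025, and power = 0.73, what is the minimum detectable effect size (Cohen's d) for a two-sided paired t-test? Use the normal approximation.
d ≈ 0.41

Minimum detectable effect (paired t-test, normal approximation):
d = (z_{α/2} + z_β) / √n
d = (2.241 + 0.613) / √49
d = 2.854 / 7.000
d ≈ 0.41

By Cohen's convention (0.2 small / 0.5 medium / 0.8 large): small effect.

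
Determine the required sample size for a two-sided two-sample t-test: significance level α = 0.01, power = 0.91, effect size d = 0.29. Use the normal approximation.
n = 365 per group

Sample size formula (two-sample t-test, normal approximation):
n = 2 · ((z_{α/2} + z_β) / d)²

z_{α/2} = 2.576 (for α = 0.01, two-sided)
z_β = 1.341 (for power = 0.91)
d = 0.29

n = 2 · ((2.576 + 1.341) / 0.29)²
n = 2 · (13.507)²
n ≈ 364.88
Round up to the next whole number: n = 365 per group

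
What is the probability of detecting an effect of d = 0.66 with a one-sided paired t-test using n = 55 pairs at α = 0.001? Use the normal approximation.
Power ≈ 0.96

Power calculation (paired t-test, normal approximation):
z_β = d · √n - z_α
z_β = 0.66 · √55 - 3.090
z_β = 0.66 · 7.416 - 3.090
z_β = 1.804

Power = Φ(z_β) = Φ(1.804) ≈ 0.964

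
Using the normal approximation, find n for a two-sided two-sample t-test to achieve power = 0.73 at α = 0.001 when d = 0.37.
n = 223 per group

Sample size formula (two-sample t-test, normal approximation):
n = 2 · ((z_{α/2} + z_β) / d)²

z_{α/2} = 3.291 (for α = 0.001, two-sided)
z_β = 0.613 (for power = 0.73)
d = 0.37

n = 2 · ((3.291 + 0.613) / 0.37)²
n = 2 · (10.551)²
n ≈ 222.65
Round up to the next whole number: n = 223 per group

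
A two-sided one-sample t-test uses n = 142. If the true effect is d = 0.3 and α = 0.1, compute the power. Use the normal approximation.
Power ≈ 0.97

Power calculation (one-sample t-test, normal approximation):
z_β = d · √n - z_{α/2}
z_β = 0.3 · √142 - 1.645
z_β = 0.3 · 11.916 - 1.645
z_β = 1.930

Power = Φ(z_β) = Φ(1.930) ≈ 0.973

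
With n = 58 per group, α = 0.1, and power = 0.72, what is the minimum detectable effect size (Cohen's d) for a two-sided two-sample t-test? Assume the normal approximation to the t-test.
d ≈ 0.41

Minimum detectable effect (two-sample t-test, normal approximation):
d = (z_{α/2} + z_β) / √(n/2)
d = (1.645 + 0.583) / √(58/2)
d = 2.228 / 5.385
d ≈ 0.41

By Cohen's convention (0.2 small / 0.5 medium / 0.8 large): small effect.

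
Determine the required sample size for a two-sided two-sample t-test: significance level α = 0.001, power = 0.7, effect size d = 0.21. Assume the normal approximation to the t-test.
n = 661 per group

Sample size formula (two-sample t-test, normal approximation):
n = 2 · ((z_{α/2} + z_β) / d)²

z_{α/2} = 3.291 (for α = 0.001, two-sided)
z_β = 0.524 (for power = 0.7)
d = 0.21

n = 2 · ((3.291 + 0.524) / 0.21)²
n = 2 · (18.167)²
n ≈ 660.08
Round up to the next whole number: n = 661 per group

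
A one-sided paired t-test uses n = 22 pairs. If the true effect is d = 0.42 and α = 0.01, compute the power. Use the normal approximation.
Power ≈ 0.36

Power calculation (paired t-test, normal approximation):
z_β = d · √n - z_α
z_β = 0.42 · √22 - 2.326
z_β = 0.42 · 4.690 - 2.326
z_β = -0.356

Power = Φ(z_β) = Φ(-0.356) ≈ 0.361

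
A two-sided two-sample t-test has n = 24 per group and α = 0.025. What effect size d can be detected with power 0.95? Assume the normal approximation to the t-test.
d ≈ 1.12

Minimum detectable effect (two-sample t-test, normal approximation):
d = (z_{α/2} + z_β) / √(n/2)
d = (2.241 + 1.645) / √(24/2)
d = 3.886 / 3.464
d ≈ 1.12

By Cohen's convention (0.2 small / 0.5 medium / 0.8 large): large effect.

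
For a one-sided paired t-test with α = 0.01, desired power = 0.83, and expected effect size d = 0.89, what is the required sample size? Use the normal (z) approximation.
n = 14 pairs

Sample size formula (paired t-test, normal approximation):
n = ((z_α + z_β) / d)²

z_α = 2.326 (for α = 0.01, one-sided)
z_β = 0.954 (for power = 0.83)
d = 0.89

n = ((2.326 + 0.954) / 0.89)²
n = (3.685)²
n ≈ 13.58
Round up to the next whole number: n = 14 pairs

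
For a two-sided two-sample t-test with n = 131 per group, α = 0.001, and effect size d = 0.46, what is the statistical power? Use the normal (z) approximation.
Power ≈ 0.67

Power calculation (two-sample t-test, normal approximation):
z_β = d · √(n/2) - z_{α/2}
z_β = 0.46 · √(131/2) - 3.291
z_β = 0.46 · 8.093 - 3.291
z_β = 0.432

Power = Φ(z_β) = Φ(0.432) ≈ 0.667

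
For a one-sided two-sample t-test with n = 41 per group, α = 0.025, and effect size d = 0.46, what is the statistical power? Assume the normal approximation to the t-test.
Power ≈ 0.55

Power calculation (two-sample t-test, normal approximation):
z_β = d · √(n/2) - z_α
z_β = 0.46 · √(41/2) - 1.960
z_β = 0.46 · 4.528 - 1.960
z_β = 0.123

Power = Φ(z_β) = Φ(0.123) ≈ 0.549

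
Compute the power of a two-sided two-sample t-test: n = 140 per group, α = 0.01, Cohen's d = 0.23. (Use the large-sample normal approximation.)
Power ≈ 0.26

Power calculation (two-sample t-test, normal approximation):
z_β = d · √(n/2) - z_{α/2}
z_β = 0.23 · √(140/2) - 2.576
z_β = 0.23 · 8.367 - 2.576
z_β = -0.652

Power = Φ(z_β) = Φ(-0.652) ≈ 0.257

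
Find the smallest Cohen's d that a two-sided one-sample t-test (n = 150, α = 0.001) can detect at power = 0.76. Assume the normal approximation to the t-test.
d ≈ 0.33

Minimum detectable effect (one-sample t-test, normal approximation):
d = (z_{α/2} + z_β) / √n
d = (3.291 + 0.706) / √150
d = 3.997 / 12.247
d ≈ 0.33

By Cohen's convention (0.2 small / 0.5 medium / 0.8 large): small effect.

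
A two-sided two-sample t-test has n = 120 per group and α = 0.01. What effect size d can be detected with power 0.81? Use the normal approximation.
d ≈ 0.45

Minimum detectable effect (two-sample t-test, normal approximation):
d = (z_{α/2} + z_β) / √(n/2)
d = (2.576 + 0.878) / √(120/2)
d = 3.454 / 7.746
d ≈ 0.45

By Cohen's convention (0.2 small / 0.5 medium / 0.8 large): small effect.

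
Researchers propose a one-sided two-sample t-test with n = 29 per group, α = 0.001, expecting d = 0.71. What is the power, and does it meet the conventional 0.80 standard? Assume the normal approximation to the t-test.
Power ≈ 0.35; the study is underpowered (power < 0.80)

Power calculation (two-sample t-test, normal approximation):
z_β = d · √(n/2) - z_α
z_β = 0.71 · √(29/2) - 3.090
z_β = 0.71 · 3.808 - 3.090
z_β = -0.387

Power = Φ(z_β) = Φ(-0.387) ≈ 0.350

Effect size d = 0.71 is medium by Cohen's convention (0.2/0.5/0.8).

Threshold: power ≥ 0.80 is conventionally adequate.
Power ≈ 0.35 → the study is underpowered (power < 0.80).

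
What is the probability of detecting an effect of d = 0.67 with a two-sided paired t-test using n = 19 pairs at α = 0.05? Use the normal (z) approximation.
Power ≈ 0.83

Power calculation (paired t-test, normal approximation):
z_β = d · √n - z_{α/2}
z_β = 0.67 · √19 - 1.960
z_β = 0.67 · 4.359 - 1.960
z_β = 0.960

Power = Φ(z_β) = Φ(0.960) ≈ 0.832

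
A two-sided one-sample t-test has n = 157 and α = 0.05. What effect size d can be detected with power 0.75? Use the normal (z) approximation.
d ≈ 0.21

Minimum detectable effect (one-sample t-test, normal approximation):
d = (z_{α/2} + z_β) / √n
d = (1.960 + 0.674) / √157
d = 2.634 / 12.530
d ≈ 0.21

By Cohen's convention (0.2 small / 0.5 medium / 0.8 large): small effect.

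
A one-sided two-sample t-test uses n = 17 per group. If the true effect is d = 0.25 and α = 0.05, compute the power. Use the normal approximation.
Power ≈ 0.18

Power calculation (two-sample t-test, normal approximation):
z_β = d · √(n/2) - z_α
z_β = 0.25 · √(17/2) - 1.645
z_β = 0.25 · 2.915 - 1.645
z_β = -0.916

Power = Φ(z_β) = Φ(-0.916) ≈ 0.180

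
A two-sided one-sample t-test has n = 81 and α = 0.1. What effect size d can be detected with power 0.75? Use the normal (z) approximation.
d ≈ 0.26

Minimum detectable effect (one-sample t-test, normal approximation):
d = (z_{α/2} + z_β) / √n
d = (1.645 + 0.674) / √81
d = 2.319 / 9.000
d ≈ 0.26

By Cohen's convention (0.2 small / 0.5 medium / 0.8 large): small effect.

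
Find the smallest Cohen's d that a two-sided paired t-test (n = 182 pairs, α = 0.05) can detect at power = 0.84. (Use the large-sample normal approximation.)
d ≈ 0.22

Minimum detectable effect (paired t-test, normal approximation):
d = (z_{α/2} + z_β) / √n
d = (1.960 + 0.994) / √182
d = 2.954 / 13.491
d ≈ 0.22

By Cohen's convention (0.2 small / 0.5 medium / 0.8 large): small effect.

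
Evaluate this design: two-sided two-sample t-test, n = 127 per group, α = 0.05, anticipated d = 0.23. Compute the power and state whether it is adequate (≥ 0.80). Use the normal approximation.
Power ≈ 0.45; the study is underpowered (power < 0.80)

Power calculation (two-sample t-test, normal approximation):
z_β = d · √(n/2) - z_{α/2}
z_β = 0.23 · √(127/2) - 1.960
z_β = 0.23 · 7.969 - 1.960
z_β = -0.127

Power = Φ(z_β) = Φ(-0.127) ≈ 0.449

Effect size d = 0.23 is small by Cohen's convention (0.2/0.5/0.8).

Threshold: power ≥ 0.80 is conventionally adequate.
Power ≈ 0.45 → the study is underpowered (power < 0.80).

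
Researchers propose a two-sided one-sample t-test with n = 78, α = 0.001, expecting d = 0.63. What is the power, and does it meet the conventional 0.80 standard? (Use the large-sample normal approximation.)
Power ≈ 0.99; the study is adequately powered (power ≥ 0.80)

Power calculation (one-sample t-test, normal approximation):
z_β = d · √n - z_{α/2}
z_β = 0.63 · √78 - 3.291
z_β = 0.63 · 8.832 - 3.291
z_β = 2.273

Power = Φ(z_β) = Φ(2.273) ≈ 0.989

Effect size d = 0.63 is medium by Cohen's convention (0.2/0.5/0.8).

Threshold: power ≥ 0.80 is conventionally adequate.
Power ≈ 0.99 → the study is adequately powered (power ≥ 0.80).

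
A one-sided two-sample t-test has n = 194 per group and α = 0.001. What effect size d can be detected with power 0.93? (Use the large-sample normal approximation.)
d ≈ 0.46

Minimum detectable effect (two-sample t-test, normal approximation):
d = (z_α + z_β) / √(n/2)
d = (3.090 + 1.476) / √(194/2)
d = 4.566 / 9.849
d ≈ 0.46

By Cohen's convention (0.2 small / 0.5 medium / 0.8 large): small effect.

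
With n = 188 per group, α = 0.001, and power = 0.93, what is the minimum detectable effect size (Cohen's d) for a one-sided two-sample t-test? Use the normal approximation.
d ≈ 0.47

Minimum detectable effect (two-sample t-test, normal approximation):
d = (z_α + z_β) / √(n/2)
d = (3.090 + 1.476) / √(188/2)
d = 4.566 / 9.695
d ≈ 0.47

By Cohen's convention (0.2 small / 0.5 medium / 0.8 large): small effect.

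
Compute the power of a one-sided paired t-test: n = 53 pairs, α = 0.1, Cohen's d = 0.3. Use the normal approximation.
Power ≈ 0.82

Power calculation (paired t-test, normal approximation):
z_β = d · √n - z_α
z_β = 0.3 · √53 - 1.282
z_β = 0.3 · 7.280 - 1.282
z_β = 0.902

Power = Φ(z_β) = Φ(0.902) ≈ 0.817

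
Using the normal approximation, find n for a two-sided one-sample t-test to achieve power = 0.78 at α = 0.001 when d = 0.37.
n = 121

Sample size formula (one-sample t-test, normal approximation):
n = ((z_{α/2} + z_β) / d)²

z_{α/2} = 3.291 (for α = 0.001, two-sided)
z_β = 0.772 (for power = 0.78)
d = 0.37

n = ((3.291 + 0.772) / 0.37)²
n = (10.981)²
n ≈ 120.58
Round up to the next whole number: n = 121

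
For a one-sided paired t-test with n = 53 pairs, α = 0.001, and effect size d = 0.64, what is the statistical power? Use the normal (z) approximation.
Power ≈ 0.94

Power calculation (paired t-test, normal approximation):
z_β = d · √n - z_α
z_β = 0.64 · √53 - 3.090
z_β = 0.64 · 7.280 - 3.090
z_β = 1.569

Power = Φ(z_β) = Φ(1.569) ≈ 0.942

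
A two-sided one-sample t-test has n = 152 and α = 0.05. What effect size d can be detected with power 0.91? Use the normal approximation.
d ≈ 0.27

Minimum detectable effect (one-sample t-test, normal approximation):
d = (z_{α/2} + z_β) / √n
d = (1.960 + 1.341) / √152
d = 3.301 / 12.329
d ≈ 0.27

By Cohen's convention (0.2 small / 0.5 medium / 0.8 large): small effect.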